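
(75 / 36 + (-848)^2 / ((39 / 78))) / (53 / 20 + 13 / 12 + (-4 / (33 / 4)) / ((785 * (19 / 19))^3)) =385234.84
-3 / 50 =-0.06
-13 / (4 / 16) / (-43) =52 / 43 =1.21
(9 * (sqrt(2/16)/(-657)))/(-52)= sqrt(2)/15184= 0.00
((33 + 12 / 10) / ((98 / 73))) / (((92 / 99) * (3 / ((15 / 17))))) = 1235817 / 153272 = 8.06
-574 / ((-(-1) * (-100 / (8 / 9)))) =1148 / 225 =5.10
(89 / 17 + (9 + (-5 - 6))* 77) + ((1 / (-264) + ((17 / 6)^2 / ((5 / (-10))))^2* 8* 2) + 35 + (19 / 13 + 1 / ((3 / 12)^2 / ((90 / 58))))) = 184424352517 / 45683352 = 4037.01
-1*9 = -9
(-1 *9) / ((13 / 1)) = -0.69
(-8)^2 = 64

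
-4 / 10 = -2 / 5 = -0.40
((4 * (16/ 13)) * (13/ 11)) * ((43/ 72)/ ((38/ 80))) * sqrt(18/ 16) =3440 * sqrt(2)/ 627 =7.76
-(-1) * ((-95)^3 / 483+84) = -816803 / 483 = -1691.10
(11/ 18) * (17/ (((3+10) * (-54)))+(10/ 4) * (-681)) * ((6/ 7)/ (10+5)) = -6573446/ 110565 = -59.45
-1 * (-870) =870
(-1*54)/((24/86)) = -387/2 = -193.50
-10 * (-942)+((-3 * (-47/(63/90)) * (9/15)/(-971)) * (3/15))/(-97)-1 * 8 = 9412.00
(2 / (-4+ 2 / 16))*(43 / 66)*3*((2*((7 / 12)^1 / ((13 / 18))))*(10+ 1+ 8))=-137256 / 4433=-30.96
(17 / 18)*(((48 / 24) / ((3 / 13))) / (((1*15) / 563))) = 124423 / 405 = 307.22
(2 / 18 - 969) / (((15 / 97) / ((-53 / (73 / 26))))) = 118271.69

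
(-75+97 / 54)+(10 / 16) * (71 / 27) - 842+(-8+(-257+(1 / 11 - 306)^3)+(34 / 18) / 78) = -106996651883899 / 3737448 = -28628265.03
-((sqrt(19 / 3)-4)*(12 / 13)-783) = 10227 / 13-4*sqrt(57) / 13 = 784.37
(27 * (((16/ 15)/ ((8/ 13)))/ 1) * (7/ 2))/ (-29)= -819/ 145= -5.65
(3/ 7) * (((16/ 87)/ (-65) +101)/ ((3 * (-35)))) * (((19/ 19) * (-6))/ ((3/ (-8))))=-9138224/ 1385475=-6.60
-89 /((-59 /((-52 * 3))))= -13884 /59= -235.32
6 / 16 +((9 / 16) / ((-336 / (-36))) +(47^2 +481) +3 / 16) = 1205399 / 448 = 2690.62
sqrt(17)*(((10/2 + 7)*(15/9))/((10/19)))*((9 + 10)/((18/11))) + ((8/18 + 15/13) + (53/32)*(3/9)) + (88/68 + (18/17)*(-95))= -6183005/63648 + 3971*sqrt(17)/9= 1722.06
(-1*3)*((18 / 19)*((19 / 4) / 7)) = -27 / 14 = -1.93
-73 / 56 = -1.30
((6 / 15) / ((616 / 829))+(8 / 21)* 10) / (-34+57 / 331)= -6648797 / 51730140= -0.13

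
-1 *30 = -30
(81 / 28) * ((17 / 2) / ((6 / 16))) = 459 / 7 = 65.57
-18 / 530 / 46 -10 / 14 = -61013 / 85330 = -0.72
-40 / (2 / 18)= -360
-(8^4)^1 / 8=-512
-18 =-18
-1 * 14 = -14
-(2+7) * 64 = -576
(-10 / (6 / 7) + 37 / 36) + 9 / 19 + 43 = 22459 / 684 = 32.83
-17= -17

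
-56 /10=-28 /5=-5.60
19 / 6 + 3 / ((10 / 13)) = 106 / 15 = 7.07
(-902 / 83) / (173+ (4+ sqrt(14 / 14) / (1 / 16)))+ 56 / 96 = 101309 / 192228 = 0.53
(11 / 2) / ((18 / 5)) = 55 / 36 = 1.53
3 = 3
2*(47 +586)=1266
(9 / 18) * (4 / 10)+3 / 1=16 / 5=3.20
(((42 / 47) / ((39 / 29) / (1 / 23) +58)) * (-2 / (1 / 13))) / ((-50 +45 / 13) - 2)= 411684 / 76485403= 0.01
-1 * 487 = -487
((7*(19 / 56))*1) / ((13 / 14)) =133 / 52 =2.56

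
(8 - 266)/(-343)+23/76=27497/26068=1.05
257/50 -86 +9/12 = -8011/100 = -80.11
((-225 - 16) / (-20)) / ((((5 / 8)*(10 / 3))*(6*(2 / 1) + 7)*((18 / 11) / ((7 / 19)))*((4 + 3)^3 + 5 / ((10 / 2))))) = 18557 / 93138000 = 0.00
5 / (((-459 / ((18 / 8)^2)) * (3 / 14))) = -0.26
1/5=0.20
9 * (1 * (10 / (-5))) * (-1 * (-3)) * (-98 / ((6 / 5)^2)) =3675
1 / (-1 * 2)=-1 / 2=-0.50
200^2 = 40000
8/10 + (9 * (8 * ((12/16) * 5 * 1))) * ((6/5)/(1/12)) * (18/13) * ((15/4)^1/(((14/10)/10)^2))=3280502548/3185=1029985.10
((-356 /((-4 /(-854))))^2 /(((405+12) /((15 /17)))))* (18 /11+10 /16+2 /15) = 4565204736449 /155958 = 29272013.85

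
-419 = -419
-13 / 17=-0.76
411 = 411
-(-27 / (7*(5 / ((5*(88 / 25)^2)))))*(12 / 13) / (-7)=-2509056 / 398125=-6.30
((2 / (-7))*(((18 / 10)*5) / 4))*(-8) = 36 / 7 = 5.14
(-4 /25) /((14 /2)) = -0.02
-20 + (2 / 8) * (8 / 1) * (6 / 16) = -77 / 4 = -19.25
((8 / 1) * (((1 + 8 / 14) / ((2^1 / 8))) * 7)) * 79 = 27808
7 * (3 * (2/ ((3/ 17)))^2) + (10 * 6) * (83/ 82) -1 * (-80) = 349082/ 123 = 2838.07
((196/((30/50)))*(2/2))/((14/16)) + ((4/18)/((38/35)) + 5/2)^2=44522185/116964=380.65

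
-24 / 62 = -12 / 31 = -0.39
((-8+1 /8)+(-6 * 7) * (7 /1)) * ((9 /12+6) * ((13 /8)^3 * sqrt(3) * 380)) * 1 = -13609261575 * sqrt(3) /4096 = -5754866.33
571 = 571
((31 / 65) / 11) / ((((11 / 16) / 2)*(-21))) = -992 / 165165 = -0.01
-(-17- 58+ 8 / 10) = 371 / 5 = 74.20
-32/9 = -3.56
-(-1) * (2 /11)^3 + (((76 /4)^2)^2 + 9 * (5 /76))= 13182811579 /101156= 130321.60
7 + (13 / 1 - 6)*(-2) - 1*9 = -16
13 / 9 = 1.44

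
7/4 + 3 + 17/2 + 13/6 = 185/12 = 15.42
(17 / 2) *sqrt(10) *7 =119 *sqrt(10) / 2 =188.16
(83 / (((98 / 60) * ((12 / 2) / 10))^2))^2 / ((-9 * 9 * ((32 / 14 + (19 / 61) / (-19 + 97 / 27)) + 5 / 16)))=-218519080000000 / 6109492452021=-35.77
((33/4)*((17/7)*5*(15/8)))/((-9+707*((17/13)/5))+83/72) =1.06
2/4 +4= 9/2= 4.50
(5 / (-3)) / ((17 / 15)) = -25 / 17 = -1.47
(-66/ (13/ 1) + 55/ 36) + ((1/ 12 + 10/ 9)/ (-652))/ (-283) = -306480517/ 86353488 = -3.55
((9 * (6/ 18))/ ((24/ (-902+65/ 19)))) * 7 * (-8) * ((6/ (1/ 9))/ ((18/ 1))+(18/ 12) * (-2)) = 0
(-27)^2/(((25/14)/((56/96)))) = 238.14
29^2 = 841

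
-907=-907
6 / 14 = 3 / 7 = 0.43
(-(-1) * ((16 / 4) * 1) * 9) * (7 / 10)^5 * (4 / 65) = 151263 / 406250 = 0.37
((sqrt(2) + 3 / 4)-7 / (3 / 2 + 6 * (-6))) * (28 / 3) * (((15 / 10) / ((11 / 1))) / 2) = 1.51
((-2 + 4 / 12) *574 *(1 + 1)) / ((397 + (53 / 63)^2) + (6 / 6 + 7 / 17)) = -12909834 / 2692979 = -4.79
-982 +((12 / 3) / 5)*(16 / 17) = -83406 / 85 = -981.25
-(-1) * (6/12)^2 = 1/4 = 0.25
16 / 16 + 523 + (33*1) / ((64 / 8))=4225 / 8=528.12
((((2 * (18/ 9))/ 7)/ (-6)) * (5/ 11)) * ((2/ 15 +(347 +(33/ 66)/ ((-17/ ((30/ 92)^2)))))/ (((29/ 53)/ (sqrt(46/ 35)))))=-19854278749 * sqrt(1610)/ 25302524940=-31.48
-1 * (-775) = 775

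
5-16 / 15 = 59 / 15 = 3.93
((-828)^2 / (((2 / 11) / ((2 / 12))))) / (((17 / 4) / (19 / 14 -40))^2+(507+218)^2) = 735743839248 / 615361816661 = 1.20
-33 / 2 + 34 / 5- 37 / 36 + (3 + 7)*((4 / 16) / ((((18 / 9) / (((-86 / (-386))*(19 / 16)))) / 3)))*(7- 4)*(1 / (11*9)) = -65408383 / 6114240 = -10.70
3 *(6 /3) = 6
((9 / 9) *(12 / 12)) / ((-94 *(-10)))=1 / 940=0.00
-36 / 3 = -12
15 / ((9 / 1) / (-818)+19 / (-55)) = -42.08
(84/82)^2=1764/1681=1.05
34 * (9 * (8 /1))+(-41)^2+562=4691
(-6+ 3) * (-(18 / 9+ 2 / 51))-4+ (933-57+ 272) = 1150.12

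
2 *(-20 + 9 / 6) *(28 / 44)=-23.55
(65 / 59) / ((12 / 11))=715 / 708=1.01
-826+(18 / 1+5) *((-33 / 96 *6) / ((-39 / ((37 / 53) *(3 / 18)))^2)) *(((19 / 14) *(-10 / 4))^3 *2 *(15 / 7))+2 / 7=-825.64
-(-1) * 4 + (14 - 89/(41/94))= -186.05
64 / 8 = 8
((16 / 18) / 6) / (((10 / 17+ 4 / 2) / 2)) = 34 / 297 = 0.11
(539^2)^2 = 84402451441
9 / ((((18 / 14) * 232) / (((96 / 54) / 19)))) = 14 / 4959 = 0.00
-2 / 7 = -0.29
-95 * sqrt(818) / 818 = -3.32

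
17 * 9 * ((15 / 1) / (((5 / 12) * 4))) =1377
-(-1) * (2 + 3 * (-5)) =-13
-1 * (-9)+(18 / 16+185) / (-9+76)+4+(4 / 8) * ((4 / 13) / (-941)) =103453409 / 6556888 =15.78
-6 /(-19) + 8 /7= 194 /133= 1.46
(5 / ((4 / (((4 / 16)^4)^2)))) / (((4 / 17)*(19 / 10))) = 425 / 9961472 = 0.00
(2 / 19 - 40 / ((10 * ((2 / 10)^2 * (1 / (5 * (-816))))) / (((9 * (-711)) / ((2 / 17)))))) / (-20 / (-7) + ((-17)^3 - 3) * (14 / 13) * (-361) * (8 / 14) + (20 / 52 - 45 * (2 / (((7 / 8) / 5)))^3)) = -1880105726763082 / 86833902581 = -21651.75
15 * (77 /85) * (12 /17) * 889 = 2464308 /289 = 8527.02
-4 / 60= -1 / 15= -0.07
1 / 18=0.06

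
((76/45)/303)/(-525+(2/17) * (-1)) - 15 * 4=-7303179992/121719645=-60.00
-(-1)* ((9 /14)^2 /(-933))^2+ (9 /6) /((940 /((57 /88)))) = 39718375551 /38419654898240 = 0.00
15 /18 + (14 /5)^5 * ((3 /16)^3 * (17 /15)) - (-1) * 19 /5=35514413 /6000000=5.92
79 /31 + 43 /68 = 6705 /2108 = 3.18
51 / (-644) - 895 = -576431 / 644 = -895.08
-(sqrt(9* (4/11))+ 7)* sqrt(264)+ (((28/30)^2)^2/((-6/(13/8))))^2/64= -14* sqrt(66) - 12* sqrt(6)+ 974251369/1476225000000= -143.13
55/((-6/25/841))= -1156375/6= -192729.17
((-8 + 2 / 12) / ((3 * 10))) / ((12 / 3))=-47 / 720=-0.07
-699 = -699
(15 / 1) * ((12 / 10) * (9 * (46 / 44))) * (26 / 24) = 8073 / 44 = 183.48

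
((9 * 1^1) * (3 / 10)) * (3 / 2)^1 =81 / 20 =4.05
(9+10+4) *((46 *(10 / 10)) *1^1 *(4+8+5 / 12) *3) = 78821 / 2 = 39410.50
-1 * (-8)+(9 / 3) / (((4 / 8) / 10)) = 68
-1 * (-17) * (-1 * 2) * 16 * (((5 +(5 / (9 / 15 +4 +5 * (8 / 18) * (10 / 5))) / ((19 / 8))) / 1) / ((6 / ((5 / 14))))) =-27516200 / 162393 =-169.44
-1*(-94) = 94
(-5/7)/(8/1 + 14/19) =-95/1162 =-0.08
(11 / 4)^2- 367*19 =-111447 / 16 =-6965.44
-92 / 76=-23 / 19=-1.21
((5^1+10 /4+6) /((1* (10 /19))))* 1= 513 /20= 25.65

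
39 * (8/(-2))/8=-39/2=-19.50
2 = 2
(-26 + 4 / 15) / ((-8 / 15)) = 193 / 4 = 48.25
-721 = -721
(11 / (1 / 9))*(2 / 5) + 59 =493 / 5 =98.60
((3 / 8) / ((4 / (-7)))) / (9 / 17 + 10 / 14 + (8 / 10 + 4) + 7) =-4165 / 82784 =-0.05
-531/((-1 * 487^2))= 531/237169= 0.00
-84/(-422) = 42/211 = 0.20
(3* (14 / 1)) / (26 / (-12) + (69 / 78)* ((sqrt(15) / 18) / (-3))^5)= -53372729444859482112 / 2753355090407764603 + 10678137724800* sqrt(15) / 2753355090407764603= -19.38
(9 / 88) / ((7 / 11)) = 9 / 56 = 0.16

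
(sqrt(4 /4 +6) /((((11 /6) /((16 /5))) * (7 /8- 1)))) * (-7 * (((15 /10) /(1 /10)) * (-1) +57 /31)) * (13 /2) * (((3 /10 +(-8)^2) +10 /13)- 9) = -1240457.86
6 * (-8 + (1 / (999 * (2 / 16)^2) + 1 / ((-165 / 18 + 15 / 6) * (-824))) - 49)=-937362923 / 2743920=-341.61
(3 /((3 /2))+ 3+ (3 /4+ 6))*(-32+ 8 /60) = -11233 /30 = -374.43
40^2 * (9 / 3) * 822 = 3945600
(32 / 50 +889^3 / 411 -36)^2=308512394481665851801 / 105575625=2922193399107.66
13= 13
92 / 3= 30.67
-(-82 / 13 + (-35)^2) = -15843 / 13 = -1218.69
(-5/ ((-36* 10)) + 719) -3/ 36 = 51763/ 72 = 718.93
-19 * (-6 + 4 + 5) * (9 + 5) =-798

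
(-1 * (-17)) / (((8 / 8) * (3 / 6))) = 34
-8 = -8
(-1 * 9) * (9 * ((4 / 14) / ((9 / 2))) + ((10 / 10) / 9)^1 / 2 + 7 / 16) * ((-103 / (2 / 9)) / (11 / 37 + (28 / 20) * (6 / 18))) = 552042405 / 94976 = 5812.44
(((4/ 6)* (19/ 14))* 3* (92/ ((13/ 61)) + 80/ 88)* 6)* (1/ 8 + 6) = 12341469/ 286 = 43151.99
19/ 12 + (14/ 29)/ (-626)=172379/ 108924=1.58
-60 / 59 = -1.02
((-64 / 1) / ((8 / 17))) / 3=-136 / 3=-45.33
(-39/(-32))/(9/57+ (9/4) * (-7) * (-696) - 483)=247/2123776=0.00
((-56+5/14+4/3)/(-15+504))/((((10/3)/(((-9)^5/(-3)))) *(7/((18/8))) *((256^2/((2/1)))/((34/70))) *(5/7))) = -0.00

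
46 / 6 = 23 / 3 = 7.67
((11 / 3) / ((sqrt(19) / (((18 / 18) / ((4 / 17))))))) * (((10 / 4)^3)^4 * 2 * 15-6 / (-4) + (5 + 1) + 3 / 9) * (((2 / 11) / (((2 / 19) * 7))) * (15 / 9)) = 2629047.58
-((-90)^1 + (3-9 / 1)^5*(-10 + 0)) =-77670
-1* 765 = -765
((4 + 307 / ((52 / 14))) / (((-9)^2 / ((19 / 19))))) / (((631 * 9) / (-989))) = -742739 / 3986658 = -0.19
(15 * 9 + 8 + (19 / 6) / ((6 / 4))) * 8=10448 / 9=1160.89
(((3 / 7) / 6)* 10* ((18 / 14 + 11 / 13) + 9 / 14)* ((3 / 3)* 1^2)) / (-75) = -0.03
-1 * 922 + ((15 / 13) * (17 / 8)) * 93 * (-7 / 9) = -1099.36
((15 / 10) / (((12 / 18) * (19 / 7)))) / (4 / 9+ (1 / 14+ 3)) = 3969 / 16834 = 0.24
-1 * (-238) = 238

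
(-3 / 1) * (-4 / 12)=1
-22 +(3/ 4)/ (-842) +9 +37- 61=-37.00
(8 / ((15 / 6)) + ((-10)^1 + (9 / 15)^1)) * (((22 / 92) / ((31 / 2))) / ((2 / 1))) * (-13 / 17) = 143 / 3910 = 0.04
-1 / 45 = -0.02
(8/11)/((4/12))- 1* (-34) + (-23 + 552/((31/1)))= 10567/341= 30.99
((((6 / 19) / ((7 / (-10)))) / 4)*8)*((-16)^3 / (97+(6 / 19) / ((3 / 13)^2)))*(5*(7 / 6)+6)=17448960 / 41069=424.87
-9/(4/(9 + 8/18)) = -21.25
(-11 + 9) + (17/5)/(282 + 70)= -1.99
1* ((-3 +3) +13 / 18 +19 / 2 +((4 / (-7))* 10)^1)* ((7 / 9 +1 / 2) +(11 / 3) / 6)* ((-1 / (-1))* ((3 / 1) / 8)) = 1207 / 378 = 3.19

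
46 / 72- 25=-877 / 36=-24.36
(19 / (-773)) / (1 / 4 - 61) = 76 / 187839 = 0.00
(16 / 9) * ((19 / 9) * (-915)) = -92720 / 27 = -3434.07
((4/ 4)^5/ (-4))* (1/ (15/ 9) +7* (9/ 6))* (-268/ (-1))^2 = -199311.60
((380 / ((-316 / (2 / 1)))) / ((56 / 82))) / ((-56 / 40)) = 19475 / 7742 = 2.52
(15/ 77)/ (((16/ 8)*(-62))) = -15/ 9548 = -0.00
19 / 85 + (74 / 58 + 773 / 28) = 2008933 / 69020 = 29.11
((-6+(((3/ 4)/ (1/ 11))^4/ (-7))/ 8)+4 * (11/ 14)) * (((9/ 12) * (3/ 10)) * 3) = -33125787/ 573440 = -57.77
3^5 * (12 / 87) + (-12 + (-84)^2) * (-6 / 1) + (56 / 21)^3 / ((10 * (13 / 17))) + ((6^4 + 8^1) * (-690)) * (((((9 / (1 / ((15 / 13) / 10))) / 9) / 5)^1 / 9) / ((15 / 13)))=-2250957068 / 50895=-44227.47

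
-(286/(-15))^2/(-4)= 20449/225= 90.88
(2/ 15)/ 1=2/ 15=0.13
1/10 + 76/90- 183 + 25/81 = -29443/162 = -181.75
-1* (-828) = 828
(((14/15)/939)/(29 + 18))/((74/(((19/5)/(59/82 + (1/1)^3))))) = 10906/17268139575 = 0.00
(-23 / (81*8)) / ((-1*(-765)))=-23 / 495720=-0.00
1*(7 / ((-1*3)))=-7 / 3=-2.33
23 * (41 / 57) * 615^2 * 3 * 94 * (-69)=-2313336811050 / 19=-121754569002.63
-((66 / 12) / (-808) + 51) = -82405 / 1616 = -50.99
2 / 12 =1 / 6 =0.17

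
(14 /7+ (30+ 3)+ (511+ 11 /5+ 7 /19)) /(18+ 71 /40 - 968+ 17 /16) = -833824 /1439687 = -0.58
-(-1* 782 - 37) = 819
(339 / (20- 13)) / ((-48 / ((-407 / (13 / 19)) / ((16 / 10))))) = 4369145 / 11648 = 375.10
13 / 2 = 6.50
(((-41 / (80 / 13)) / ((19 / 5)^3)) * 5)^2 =4438890625 / 12043745536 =0.37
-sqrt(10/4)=-sqrt(10)/2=-1.58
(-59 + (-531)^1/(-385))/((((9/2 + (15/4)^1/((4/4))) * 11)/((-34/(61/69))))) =69391552/2841685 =24.42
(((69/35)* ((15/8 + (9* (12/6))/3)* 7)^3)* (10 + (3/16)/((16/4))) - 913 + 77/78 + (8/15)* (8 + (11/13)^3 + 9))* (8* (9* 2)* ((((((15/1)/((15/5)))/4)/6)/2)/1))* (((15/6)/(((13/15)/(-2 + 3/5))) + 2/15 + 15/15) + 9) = 8514126913398909527/28076605440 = 303246307.02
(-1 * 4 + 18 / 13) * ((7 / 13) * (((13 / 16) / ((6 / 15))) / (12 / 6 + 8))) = -119 / 416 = -0.29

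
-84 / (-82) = 42 / 41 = 1.02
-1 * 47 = -47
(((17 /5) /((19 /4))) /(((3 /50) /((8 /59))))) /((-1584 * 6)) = -170 /998811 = -0.00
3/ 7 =0.43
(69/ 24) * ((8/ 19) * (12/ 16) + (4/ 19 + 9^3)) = 318803/ 152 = 2097.39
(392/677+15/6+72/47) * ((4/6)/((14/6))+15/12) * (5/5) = 12617533/1781864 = 7.08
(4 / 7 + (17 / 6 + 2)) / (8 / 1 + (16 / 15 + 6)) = 1135 / 3164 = 0.36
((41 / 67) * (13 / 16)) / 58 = 533 / 62176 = 0.01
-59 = -59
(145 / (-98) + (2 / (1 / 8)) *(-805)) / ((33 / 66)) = -1262385 / 49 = -25762.96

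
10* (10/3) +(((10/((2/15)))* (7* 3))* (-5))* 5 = -118025/3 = -39341.67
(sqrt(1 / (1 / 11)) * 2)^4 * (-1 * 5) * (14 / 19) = -135520 / 19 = -7132.63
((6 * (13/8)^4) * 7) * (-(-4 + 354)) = -104961675/1024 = -102501.64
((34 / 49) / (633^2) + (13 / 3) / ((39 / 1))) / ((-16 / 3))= -2181563 / 104713392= -0.02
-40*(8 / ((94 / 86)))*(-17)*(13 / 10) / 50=129.40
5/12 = 0.42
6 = 6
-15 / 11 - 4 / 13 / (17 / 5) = -3535 / 2431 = -1.45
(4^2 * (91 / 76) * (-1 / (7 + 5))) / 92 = -91 / 5244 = -0.02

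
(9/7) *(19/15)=57/35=1.63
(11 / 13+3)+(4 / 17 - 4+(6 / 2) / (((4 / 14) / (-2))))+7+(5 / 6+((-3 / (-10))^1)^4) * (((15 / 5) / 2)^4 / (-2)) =-1134944981 / 70720000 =-16.05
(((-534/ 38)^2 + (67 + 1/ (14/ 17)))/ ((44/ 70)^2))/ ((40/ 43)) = 2020915505/ 2795584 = 722.90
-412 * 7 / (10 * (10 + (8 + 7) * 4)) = -103 / 25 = -4.12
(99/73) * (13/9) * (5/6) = 715/438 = 1.63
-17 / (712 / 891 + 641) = -15147 / 571843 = -0.03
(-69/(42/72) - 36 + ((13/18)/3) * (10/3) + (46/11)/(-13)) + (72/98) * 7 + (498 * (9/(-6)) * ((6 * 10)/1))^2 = 162878127770731/81081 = 2008832251.34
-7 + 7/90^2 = -56693/8100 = -7.00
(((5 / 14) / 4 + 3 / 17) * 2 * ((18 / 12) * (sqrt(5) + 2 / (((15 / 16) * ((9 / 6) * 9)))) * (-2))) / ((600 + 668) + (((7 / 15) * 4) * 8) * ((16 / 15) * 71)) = -7425 * sqrt(5) / 11170768- 220 / 2094519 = -0.00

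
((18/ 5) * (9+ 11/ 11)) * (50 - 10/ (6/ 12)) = 1080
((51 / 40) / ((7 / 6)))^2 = 23409 / 19600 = 1.19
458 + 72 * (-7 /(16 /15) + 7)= 489.50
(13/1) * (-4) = -52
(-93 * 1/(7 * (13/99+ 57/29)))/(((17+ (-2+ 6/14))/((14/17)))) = -0.34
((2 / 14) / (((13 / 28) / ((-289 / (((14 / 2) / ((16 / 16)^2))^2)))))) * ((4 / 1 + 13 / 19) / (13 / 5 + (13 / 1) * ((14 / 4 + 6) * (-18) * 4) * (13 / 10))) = 102884 / 139874371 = 0.00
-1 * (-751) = 751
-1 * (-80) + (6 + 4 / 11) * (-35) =-1570 / 11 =-142.73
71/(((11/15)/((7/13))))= 7455/143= 52.13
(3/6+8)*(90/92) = 765/92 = 8.32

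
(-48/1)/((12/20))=-80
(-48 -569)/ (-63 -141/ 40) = 24680/ 2661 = 9.27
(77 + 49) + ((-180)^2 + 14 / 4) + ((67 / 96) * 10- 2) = 1561655 / 48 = 32534.48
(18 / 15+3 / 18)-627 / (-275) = 547 / 150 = 3.65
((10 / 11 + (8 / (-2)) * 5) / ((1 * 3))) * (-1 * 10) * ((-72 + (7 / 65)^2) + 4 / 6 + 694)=220988516 / 5577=39624.98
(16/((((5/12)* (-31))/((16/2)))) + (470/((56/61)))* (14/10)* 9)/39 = 1331107/8060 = 165.15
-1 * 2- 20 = -22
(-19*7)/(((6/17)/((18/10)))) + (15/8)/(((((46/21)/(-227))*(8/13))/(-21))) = 87619749/14720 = 5952.43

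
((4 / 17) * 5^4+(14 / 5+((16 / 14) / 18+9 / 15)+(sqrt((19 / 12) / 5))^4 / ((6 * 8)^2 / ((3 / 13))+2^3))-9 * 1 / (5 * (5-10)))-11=199592159429 / 1426857600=139.88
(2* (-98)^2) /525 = 2744 /75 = 36.59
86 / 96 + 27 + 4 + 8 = 1915 / 48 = 39.90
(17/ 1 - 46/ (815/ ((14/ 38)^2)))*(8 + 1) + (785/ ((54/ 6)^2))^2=476512268024/ 1930344615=246.85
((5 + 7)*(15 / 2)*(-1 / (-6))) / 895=3 / 179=0.02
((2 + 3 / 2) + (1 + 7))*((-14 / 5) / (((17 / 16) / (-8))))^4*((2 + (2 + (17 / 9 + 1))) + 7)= 31553073.01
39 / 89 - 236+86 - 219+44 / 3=-94490 / 267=-353.90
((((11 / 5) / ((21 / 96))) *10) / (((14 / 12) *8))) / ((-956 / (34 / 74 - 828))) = 4041708 / 433307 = 9.33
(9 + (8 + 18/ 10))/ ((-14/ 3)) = -141/ 35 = -4.03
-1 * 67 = -67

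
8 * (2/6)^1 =8/3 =2.67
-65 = -65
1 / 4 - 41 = -163 / 4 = -40.75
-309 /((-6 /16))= 824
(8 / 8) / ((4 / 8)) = 2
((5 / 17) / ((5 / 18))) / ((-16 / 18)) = -81 / 68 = -1.19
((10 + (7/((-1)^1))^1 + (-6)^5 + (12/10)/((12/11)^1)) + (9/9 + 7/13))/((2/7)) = -7071029/260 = -27196.27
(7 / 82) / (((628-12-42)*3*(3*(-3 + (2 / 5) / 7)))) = -35 / 6233148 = -0.00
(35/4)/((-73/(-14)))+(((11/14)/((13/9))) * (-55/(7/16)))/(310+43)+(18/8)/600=19541718559/13131882400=1.49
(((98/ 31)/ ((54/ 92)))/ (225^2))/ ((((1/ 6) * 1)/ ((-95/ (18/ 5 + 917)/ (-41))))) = 0.00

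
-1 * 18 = -18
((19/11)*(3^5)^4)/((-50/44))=-132497807238/25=-5299912289.52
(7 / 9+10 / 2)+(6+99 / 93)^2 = 481621 / 8649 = 55.69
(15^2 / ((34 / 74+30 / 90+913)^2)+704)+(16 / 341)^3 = 2373515488718178005 / 3371469079527461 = 704.00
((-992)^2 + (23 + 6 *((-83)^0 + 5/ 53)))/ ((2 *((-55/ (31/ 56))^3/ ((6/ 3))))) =-1553807965569/ 1548559936000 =-1.00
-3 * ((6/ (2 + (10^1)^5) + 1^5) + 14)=-750018/ 16667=-45.00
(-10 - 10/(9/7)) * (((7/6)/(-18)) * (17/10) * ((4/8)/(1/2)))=476/243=1.96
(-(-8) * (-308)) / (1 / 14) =-34496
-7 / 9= -0.78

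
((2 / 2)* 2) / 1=2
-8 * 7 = -56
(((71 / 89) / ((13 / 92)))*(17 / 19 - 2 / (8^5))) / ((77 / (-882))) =-2604793401 / 45021184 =-57.86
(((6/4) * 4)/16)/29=3/232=0.01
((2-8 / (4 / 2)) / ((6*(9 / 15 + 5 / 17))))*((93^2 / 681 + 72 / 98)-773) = 179533600 / 634011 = 283.17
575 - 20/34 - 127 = 7606/17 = 447.41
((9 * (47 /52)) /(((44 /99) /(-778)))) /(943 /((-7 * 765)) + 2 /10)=-595728.87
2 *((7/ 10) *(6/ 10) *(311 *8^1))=52248/ 25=2089.92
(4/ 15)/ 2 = 2/ 15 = 0.13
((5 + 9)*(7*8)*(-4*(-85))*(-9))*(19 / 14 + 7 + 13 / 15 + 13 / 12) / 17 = -1454544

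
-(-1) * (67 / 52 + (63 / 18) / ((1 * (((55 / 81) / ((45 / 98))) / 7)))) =17.86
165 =165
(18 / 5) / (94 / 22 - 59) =-99 / 1505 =-0.07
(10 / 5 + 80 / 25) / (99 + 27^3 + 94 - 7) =0.00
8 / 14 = 4 / 7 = 0.57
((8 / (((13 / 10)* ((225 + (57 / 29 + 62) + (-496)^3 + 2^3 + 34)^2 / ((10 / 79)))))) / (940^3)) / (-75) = -841 / 1001403211063585456330190727000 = -0.00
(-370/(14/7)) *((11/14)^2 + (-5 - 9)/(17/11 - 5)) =-3217335/3724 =-863.95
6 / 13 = 0.46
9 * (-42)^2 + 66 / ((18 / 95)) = 48673 / 3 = 16224.33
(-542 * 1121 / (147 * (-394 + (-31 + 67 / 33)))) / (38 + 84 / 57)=63492319 / 256478250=0.25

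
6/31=0.19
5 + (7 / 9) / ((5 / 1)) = 232 / 45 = 5.16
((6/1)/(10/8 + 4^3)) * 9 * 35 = 840/29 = 28.97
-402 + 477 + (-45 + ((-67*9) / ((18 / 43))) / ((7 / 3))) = -8223 / 14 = -587.36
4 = 4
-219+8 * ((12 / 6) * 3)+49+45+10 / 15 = -229 / 3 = -76.33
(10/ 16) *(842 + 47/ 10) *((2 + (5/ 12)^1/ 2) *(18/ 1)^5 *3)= 26498297799/ 4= 6624574449.75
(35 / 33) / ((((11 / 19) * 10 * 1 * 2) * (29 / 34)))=2261 / 21054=0.11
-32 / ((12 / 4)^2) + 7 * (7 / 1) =409 / 9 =45.44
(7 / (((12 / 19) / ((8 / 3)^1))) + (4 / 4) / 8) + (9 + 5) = 3145 / 72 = 43.68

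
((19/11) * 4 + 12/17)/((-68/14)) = -4984/3179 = -1.57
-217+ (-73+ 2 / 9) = -2608 / 9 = -289.78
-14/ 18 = -7/ 9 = -0.78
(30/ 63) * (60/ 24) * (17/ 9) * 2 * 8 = 6800/ 189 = 35.98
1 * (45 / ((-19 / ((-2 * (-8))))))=-720 / 19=-37.89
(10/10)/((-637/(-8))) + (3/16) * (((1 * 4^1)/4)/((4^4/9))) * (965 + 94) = 18246509/2609152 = 6.99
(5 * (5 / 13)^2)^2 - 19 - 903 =-26317617 / 28561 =-921.45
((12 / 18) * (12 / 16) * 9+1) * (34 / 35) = 187 / 35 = 5.34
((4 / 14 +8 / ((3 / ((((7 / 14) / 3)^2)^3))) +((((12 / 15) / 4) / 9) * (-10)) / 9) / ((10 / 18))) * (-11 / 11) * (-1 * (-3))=-6395 / 4536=-1.41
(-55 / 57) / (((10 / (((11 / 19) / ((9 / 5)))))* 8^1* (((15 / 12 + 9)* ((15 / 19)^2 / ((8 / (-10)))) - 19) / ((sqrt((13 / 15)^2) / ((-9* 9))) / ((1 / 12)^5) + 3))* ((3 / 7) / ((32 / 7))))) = -51485984 / 12625389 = -4.08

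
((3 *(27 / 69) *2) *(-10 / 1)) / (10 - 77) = 540 / 1541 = 0.35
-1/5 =-0.20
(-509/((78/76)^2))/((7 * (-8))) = 183749/21294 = 8.63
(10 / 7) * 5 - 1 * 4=3.14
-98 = -98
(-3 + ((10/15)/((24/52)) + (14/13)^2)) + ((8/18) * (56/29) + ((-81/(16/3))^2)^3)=9081652287784524709/740026220544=12272068.25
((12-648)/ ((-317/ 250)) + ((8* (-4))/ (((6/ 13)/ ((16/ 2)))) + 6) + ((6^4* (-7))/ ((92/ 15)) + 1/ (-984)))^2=13321607611844329009/ 5719023536704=2329350.02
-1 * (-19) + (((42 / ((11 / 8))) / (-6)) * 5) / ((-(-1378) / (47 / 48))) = 1726367 / 90948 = 18.98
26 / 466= 13 / 233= 0.06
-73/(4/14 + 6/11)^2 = -432817/4096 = -105.67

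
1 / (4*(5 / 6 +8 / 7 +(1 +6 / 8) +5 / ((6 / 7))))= 21 / 803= 0.03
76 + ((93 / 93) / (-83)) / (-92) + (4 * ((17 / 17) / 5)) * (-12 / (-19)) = 55498543 / 725420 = 76.51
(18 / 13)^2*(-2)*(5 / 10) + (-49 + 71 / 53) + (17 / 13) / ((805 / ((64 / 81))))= -28954573898 / 584041185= -49.58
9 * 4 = 36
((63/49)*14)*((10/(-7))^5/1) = -1800000/16807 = -107.10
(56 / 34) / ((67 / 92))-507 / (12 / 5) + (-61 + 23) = -1125279 / 4556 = -246.99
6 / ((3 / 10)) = 20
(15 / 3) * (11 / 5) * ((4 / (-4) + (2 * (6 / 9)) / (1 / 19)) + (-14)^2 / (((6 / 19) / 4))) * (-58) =-1599466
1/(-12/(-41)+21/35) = 205/183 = 1.12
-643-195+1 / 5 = -4189 / 5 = -837.80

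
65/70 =13/14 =0.93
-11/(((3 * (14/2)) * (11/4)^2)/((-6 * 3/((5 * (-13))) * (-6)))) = 576/5005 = 0.12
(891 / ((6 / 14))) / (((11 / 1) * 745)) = 189 / 745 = 0.25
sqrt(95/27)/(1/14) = 14*sqrt(285)/9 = 26.26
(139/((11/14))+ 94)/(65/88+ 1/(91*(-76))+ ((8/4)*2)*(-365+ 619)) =8243872/30939759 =0.27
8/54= 4/27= 0.15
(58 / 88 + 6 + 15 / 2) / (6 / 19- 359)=-11837 / 299860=-0.04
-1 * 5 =-5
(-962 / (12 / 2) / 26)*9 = -111 / 2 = -55.50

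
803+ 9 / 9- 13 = 791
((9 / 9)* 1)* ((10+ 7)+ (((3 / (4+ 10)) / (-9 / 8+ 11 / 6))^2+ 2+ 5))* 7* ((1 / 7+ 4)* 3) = 29680920 / 14161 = 2095.96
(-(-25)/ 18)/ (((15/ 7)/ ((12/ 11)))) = 70/ 99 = 0.71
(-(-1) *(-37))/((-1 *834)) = 0.04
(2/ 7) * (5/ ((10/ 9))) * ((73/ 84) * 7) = 219/ 28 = 7.82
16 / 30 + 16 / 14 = 176 / 105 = 1.68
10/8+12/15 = 41/20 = 2.05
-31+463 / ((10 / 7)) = 2931 / 10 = 293.10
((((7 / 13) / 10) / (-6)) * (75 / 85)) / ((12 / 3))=-7 / 3536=-0.00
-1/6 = -0.17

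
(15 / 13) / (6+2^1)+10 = 1055 / 104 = 10.14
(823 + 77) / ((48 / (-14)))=-525 / 2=-262.50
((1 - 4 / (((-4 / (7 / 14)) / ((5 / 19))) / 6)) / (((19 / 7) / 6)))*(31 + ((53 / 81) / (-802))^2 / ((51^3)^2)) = 16113859208316498907411 / 131406505245374900571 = 122.63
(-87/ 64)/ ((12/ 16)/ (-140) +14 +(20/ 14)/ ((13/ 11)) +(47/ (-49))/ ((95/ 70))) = -250705/ 2673572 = -0.09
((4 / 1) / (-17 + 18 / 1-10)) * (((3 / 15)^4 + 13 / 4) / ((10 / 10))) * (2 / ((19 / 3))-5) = 723481 / 106875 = 6.77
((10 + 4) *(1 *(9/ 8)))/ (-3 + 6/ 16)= -6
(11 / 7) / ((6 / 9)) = 33 / 14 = 2.36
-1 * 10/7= -1.43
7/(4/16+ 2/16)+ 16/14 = 416/21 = 19.81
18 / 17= 1.06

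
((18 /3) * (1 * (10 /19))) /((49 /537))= 32220 /931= 34.61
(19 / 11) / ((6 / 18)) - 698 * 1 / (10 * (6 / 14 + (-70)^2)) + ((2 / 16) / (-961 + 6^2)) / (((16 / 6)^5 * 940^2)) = 417781206118996436081 / 80846672596828160000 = 5.17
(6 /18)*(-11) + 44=121 /3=40.33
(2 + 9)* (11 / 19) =6.37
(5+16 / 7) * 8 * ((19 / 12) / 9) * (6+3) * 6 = 3876 / 7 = 553.71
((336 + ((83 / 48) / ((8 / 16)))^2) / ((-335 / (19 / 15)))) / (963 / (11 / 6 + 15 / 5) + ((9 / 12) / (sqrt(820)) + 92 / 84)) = -773380135298225 / 117762332284212813 + 6277078507 * sqrt(205) / 104677628697078056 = -0.01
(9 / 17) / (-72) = -1 / 136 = -0.01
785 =785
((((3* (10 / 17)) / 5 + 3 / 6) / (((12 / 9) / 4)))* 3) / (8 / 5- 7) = -145 / 102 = -1.42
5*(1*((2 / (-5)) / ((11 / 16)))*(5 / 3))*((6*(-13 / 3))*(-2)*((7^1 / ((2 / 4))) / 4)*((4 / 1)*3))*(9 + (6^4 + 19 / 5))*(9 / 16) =-85752576 / 11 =-7795688.73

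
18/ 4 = 9/ 2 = 4.50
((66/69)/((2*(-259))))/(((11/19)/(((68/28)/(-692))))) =323/28855708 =0.00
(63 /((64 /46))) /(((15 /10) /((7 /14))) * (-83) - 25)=-1449 /8768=-0.17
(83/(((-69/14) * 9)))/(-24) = 581/7452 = 0.08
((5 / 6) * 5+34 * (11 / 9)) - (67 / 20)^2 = 124199 / 3600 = 34.50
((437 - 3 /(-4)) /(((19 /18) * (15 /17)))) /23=89301 /4370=20.44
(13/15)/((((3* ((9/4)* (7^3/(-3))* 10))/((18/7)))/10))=-104/36015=-0.00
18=18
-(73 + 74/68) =-2519/34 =-74.09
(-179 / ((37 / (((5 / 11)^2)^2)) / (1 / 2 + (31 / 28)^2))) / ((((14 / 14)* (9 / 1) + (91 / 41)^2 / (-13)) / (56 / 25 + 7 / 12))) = -308421475 / 2642413312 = -0.12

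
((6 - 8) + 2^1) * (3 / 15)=0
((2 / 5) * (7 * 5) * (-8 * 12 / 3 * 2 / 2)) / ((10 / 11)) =-2464 / 5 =-492.80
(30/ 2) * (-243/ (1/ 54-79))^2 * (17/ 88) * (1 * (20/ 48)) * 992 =90742487868/ 8003699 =11337.57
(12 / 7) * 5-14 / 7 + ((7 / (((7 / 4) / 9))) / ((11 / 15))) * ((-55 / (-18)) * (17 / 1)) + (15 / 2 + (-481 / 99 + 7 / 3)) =3550303 / 1386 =2561.55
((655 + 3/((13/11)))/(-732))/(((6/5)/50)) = -267125/7137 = -37.43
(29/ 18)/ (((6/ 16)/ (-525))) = -2255.56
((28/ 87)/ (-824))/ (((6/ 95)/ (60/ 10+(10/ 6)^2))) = -52535/ 967788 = -0.05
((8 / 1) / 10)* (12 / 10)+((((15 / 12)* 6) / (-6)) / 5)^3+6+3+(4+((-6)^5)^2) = 96745903911 / 1600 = 60466189.94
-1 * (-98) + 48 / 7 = 734 / 7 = 104.86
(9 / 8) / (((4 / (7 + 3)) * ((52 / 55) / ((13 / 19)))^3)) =7486875 / 7023616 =1.07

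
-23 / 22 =-1.05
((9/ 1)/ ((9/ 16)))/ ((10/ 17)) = 136/ 5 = 27.20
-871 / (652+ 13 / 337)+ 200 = 43653873 / 219737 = 198.66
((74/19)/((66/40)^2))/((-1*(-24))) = 3700/62073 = 0.06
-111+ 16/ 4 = -107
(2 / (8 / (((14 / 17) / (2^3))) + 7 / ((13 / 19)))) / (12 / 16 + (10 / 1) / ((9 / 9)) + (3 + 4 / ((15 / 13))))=10920 / 8267099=0.00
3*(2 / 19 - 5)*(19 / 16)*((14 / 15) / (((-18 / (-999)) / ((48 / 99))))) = -24087 / 55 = -437.95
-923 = -923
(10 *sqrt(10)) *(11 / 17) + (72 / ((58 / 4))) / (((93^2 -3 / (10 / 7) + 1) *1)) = 1440 / 2507891 + 110 *sqrt(10) / 17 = 20.46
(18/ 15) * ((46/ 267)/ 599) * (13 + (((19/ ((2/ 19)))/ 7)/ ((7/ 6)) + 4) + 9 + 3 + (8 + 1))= 54188/ 2612239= 0.02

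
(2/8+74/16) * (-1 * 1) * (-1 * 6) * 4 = 117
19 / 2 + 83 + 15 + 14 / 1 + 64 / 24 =745 / 6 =124.17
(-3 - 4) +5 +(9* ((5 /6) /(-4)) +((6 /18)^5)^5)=-26265946892725 /6778308875544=-3.87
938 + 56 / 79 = 74158 / 79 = 938.71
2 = 2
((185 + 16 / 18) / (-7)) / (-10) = 239 / 90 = 2.66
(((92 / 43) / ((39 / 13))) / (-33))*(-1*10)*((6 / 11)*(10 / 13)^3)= 1840000 / 34292973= 0.05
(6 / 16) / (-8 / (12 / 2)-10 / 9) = -27 / 176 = -0.15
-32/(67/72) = -2304/67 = -34.39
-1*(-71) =71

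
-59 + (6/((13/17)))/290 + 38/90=-993313/16965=-58.55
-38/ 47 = -0.81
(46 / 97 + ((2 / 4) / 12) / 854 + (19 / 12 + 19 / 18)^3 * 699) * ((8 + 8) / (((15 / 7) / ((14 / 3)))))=57921582795559 / 129404790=447599.99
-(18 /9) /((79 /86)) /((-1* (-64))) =-43 /1264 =-0.03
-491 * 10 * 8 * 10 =-392800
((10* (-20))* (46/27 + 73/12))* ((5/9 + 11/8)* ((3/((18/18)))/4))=-2922475/1296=-2255.00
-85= -85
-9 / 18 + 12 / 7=17 / 14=1.21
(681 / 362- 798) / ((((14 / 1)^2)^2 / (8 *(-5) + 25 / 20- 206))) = 5.07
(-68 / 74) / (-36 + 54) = -17 / 333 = -0.05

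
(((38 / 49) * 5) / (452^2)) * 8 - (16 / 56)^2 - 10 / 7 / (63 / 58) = -7864849 / 5631129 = -1.40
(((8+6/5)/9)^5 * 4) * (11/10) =4.91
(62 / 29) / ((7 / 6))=372 / 203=1.83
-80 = -80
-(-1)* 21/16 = 21/16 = 1.31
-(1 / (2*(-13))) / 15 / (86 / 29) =29 / 33540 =0.00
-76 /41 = -1.85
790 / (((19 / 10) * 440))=395 / 418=0.94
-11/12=-0.92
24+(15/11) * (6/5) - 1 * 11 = 161/11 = 14.64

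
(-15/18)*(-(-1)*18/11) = -15/11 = -1.36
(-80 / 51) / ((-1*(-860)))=-4 / 2193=-0.00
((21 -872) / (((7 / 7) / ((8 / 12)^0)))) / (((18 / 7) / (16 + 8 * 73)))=-595700 / 3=-198566.67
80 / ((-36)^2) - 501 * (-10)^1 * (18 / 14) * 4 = 14609195 / 567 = 25765.78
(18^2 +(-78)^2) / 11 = 6408 / 11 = 582.55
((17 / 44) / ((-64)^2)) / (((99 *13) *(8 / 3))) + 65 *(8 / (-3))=-35737217701 / 206176256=-173.33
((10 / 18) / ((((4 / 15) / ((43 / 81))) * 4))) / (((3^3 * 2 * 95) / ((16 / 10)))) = 43 / 498636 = 0.00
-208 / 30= -104 / 15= -6.93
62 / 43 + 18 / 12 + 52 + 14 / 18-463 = -315235 / 774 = -407.28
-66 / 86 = -33 / 43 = -0.77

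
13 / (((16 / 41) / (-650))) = -173225 / 8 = -21653.12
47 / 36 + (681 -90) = 21323 / 36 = 592.31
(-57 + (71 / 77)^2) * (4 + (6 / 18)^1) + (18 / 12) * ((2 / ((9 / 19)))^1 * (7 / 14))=-2847687 / 11858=-240.15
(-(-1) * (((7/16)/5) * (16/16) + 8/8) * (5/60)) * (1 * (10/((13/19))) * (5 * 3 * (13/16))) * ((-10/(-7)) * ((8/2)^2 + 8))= 123975/224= 553.46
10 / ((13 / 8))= 80 / 13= 6.15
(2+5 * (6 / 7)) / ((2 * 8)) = 11 / 28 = 0.39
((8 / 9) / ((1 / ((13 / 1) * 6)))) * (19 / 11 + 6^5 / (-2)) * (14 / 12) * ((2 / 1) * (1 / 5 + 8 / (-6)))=1058123248 / 1485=712540.91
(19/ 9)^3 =9.41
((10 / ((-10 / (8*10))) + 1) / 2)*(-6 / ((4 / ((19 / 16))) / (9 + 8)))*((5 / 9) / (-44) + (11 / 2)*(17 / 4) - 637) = -12401287517 / 16896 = -733977.72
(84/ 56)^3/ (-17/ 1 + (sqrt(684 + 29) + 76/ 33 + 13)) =6237/ 773321 + 29403 *sqrt(713)/ 6186568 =0.13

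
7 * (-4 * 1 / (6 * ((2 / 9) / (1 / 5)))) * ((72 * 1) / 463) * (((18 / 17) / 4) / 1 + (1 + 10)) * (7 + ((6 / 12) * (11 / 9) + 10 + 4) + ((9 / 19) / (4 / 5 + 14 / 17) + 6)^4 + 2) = -67187761690427356587 / 5740975003640620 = -11703.20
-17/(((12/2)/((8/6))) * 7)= -34/63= -0.54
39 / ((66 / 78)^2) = 6591 / 121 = 54.47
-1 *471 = -471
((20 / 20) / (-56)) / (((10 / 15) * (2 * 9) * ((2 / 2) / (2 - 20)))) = 0.03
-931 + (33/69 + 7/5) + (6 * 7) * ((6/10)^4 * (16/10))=-66154657/71875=-920.41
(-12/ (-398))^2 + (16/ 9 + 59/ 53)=54626951/ 18889677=2.89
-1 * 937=-937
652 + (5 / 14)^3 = 1789213 / 2744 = 652.05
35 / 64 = 0.55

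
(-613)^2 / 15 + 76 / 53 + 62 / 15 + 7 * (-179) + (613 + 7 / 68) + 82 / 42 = 9240596083 / 378420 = 24418.89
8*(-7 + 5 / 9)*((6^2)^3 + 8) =-21652096 / 9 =-2405788.44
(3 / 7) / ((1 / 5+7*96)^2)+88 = 88.00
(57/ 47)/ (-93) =-0.01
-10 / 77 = -0.13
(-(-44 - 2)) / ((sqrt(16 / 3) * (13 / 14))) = 161 * sqrt(3) / 13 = 21.45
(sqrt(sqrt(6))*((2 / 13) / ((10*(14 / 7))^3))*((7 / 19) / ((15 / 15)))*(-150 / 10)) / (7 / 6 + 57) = -0.00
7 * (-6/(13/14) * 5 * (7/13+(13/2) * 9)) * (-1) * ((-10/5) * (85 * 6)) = -2301579000/169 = -13618810.65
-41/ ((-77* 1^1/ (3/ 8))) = 123/ 616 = 0.20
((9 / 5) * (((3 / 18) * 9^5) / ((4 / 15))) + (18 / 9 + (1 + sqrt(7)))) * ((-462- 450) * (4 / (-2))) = 1824 * sqrt(7) + 121174020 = 121178845.85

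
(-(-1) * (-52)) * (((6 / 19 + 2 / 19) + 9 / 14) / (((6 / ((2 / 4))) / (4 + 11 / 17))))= -290641 / 13566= -21.42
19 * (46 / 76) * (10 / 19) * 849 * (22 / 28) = 1073985 / 266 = 4037.54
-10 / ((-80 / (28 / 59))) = 7 / 118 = 0.06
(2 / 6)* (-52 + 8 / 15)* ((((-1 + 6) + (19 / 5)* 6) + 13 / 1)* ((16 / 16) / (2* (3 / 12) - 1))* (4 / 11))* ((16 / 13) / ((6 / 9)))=3359744 / 3575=939.79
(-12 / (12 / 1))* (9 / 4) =-9 / 4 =-2.25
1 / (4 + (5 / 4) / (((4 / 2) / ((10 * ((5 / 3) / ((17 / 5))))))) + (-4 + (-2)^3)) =-204 / 1007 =-0.20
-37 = -37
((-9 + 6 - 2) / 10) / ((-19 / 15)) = 15 / 38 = 0.39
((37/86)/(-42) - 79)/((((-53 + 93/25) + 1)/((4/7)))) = 7134625/7629447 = 0.94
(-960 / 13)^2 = 921600 / 169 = 5453.25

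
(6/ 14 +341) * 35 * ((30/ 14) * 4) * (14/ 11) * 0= 0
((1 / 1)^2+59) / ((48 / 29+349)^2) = 50460 / 103408561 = 0.00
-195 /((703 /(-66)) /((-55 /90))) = -7865 /703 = -11.19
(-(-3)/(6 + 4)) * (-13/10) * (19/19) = -39/100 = -0.39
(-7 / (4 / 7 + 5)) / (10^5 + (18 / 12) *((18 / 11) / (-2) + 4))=-0.00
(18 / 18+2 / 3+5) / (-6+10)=5 / 3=1.67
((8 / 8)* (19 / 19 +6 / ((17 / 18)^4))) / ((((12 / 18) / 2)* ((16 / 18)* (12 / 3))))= 19261179 / 2672672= 7.21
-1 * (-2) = 2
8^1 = 8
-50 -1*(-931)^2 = -866811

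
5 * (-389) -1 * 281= -2226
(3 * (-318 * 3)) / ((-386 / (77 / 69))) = 36729 / 4439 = 8.27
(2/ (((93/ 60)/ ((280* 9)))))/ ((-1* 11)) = -295.60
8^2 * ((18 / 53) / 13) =1152 / 689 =1.67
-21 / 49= -3 / 7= -0.43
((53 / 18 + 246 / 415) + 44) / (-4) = -355103 / 29880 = -11.88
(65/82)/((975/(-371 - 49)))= -14/41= -0.34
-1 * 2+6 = 4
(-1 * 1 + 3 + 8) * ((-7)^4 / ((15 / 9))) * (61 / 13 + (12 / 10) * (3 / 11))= 51703134 / 715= 72312.08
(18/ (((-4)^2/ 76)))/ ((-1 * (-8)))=171/ 16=10.69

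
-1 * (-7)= 7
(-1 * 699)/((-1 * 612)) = 233/204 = 1.14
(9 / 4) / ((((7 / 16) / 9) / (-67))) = -21708 / 7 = -3101.14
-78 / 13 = -6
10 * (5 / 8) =25 / 4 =6.25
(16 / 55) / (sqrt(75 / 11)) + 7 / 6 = 16 * sqrt(33) / 825 + 7 / 6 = 1.28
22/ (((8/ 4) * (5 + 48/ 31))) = 341/ 203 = 1.68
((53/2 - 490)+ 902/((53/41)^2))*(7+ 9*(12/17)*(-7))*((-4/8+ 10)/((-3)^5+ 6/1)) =5187115843/45269844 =114.58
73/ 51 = 1.43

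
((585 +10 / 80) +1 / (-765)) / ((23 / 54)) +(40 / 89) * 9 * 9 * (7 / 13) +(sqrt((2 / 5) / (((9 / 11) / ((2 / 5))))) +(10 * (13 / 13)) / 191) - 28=2 * sqrt(11) / 15 +2359613299157 / 1728118340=1365.87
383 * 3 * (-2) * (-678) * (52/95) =81018288/95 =852824.08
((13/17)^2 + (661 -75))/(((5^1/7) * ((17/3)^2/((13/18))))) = 18.47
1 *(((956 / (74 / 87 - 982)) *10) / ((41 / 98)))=-1018857 / 43747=-23.29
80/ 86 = 40/ 43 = 0.93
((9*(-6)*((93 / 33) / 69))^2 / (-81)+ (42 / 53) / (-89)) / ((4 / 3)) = -31230789 / 603860906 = -0.05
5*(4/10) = 2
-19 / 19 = -1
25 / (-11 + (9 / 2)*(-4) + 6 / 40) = -500 / 577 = -0.87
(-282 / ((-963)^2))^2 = 8836 / 95557029129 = 0.00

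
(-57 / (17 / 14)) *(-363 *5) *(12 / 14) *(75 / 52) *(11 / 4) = 256051125 / 884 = 289650.59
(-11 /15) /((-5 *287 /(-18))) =-66 /7175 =-0.01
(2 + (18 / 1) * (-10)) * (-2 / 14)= 178 / 7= 25.43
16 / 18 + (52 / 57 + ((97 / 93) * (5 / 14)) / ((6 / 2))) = 47629 / 24738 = 1.93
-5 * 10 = -50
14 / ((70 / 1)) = 1 / 5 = 0.20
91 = 91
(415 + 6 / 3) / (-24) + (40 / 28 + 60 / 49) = -5771 / 392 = -14.72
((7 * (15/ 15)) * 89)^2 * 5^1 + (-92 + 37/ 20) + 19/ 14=1940556.21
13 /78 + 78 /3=157 /6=26.17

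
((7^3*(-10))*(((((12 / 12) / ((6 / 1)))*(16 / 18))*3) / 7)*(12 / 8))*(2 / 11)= -1960 / 33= -59.39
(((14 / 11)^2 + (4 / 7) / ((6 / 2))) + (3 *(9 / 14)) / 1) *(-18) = -57003 / 847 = -67.30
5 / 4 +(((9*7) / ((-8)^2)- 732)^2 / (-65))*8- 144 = -438717389 / 6656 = -65913.07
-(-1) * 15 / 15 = 1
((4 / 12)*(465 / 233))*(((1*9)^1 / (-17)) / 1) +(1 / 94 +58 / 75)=12057697 / 27925050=0.43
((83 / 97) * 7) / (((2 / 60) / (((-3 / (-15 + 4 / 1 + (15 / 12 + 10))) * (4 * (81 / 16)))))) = -4235490 / 97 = -43664.85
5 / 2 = 2.50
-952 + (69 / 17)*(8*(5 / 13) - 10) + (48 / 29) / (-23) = -144484142 / 147407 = -980.17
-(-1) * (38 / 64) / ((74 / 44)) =209 / 592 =0.35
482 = 482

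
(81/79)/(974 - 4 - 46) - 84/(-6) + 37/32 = 2950471/194656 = 15.16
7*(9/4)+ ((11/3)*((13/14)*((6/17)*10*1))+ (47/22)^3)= 47538591/1267112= 37.52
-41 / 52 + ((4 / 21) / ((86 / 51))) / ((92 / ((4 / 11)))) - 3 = -15000373 / 3959956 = -3.79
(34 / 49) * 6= 204 / 49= 4.16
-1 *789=-789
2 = 2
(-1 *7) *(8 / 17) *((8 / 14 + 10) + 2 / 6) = -1832 / 51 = -35.92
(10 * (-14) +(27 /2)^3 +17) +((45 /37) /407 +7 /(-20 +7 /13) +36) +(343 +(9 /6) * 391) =9150802659 /2770856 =3302.52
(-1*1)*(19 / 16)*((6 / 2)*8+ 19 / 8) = -4009 / 128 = -31.32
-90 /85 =-18 /17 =-1.06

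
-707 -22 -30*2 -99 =-888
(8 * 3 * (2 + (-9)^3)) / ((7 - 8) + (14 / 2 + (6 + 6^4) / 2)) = -5816 / 219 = -26.56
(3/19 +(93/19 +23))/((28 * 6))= 533/3192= 0.17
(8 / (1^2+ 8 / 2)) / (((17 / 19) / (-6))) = -10.73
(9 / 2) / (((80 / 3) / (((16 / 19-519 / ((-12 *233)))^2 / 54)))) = 331203601 / 100343444480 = 0.00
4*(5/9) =20/9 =2.22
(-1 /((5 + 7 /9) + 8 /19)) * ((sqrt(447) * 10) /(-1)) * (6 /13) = 513 * sqrt(447) /689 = 15.74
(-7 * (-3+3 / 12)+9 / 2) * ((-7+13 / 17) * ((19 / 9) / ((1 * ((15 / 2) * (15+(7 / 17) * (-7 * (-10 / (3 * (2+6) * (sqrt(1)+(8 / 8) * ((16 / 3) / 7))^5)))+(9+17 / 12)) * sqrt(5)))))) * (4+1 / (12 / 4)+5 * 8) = -352917609188746 * sqrt(5) / 24337058970825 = -32.43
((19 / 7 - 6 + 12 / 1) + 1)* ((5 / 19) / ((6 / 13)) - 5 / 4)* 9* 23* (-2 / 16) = 181815 / 1064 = 170.88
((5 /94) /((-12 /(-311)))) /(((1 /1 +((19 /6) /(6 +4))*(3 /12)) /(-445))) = -6919750 /12173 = -568.45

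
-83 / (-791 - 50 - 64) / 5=83 / 4525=0.02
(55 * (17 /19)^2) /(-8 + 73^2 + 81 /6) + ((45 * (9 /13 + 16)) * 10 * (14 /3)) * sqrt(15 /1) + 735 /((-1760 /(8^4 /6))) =-12077982534 /42366599 + 455700 * sqrt(15) /13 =135477.88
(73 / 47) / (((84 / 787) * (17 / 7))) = 57451 / 9588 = 5.99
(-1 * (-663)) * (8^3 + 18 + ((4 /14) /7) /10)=86091213 /245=351392.71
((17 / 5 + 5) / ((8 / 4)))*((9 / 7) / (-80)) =-27 / 400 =-0.07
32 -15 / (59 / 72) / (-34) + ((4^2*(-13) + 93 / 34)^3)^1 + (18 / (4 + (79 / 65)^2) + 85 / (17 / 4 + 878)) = -1637810245275464224501 / 189374955357304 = -8648504.98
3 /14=0.21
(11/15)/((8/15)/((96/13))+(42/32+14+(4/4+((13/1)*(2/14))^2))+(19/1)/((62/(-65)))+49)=802032/53496643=0.01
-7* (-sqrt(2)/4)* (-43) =-301* sqrt(2)/4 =-106.42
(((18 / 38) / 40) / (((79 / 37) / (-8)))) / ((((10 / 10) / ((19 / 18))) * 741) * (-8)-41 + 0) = 0.00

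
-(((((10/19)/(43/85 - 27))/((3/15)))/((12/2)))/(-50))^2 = -7225/65909265984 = -0.00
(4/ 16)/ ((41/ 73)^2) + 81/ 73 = 933661/ 490852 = 1.90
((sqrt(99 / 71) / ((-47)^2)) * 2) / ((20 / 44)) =66 * sqrt(781) / 784195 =0.00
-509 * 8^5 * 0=0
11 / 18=0.61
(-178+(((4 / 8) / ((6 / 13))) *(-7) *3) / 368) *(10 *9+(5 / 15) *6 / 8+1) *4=-95669055 / 1472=-64992.56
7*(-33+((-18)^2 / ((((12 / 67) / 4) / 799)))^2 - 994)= 233985375995483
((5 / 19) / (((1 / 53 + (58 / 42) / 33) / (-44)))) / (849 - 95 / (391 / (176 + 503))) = -14361039 / 51509209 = -0.28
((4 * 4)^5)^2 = 1099511627776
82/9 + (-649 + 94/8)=-22613/36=-628.14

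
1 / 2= 0.50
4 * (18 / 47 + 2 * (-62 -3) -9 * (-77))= 2253.53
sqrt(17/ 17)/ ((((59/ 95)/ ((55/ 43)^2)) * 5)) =57475/ 109091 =0.53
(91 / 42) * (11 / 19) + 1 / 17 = 2545 / 1938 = 1.31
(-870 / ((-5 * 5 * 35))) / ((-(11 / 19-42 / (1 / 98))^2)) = -62814 / 1069975418575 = -0.00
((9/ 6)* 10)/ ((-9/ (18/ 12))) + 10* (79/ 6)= 775/ 6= 129.17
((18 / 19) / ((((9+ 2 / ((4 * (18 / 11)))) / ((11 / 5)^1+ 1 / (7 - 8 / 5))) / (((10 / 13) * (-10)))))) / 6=-5152 / 16549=-0.31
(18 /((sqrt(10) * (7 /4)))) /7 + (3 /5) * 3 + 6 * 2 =36 * sqrt(10) /245 + 69 /5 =14.26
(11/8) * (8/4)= 11/4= 2.75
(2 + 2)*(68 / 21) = 272 / 21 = 12.95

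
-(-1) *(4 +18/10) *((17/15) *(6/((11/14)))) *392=5411168/275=19676.97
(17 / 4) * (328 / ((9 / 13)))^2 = 77272208 / 81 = 953977.88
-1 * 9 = -9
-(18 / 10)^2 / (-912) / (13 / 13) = 27 / 7600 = 0.00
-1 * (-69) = 69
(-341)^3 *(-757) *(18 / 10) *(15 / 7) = 810443569419 / 7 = 115777652774.14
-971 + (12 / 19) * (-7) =-18533 / 19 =-975.42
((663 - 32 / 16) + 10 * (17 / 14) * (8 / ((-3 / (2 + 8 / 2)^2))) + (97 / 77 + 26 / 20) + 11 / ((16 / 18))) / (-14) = 215503 / 6160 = 34.98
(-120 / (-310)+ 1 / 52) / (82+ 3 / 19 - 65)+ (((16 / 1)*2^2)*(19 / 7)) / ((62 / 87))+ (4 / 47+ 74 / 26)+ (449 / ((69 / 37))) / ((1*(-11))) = 224.83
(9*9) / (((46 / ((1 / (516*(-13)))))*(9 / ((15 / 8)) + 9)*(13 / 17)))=-765 / 30753944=-0.00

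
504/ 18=28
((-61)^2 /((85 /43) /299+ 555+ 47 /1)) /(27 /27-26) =-47840897 /193499975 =-0.25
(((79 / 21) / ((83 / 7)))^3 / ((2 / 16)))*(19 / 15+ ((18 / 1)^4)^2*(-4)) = -2607969764291680792 / 231573735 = -11261941101.79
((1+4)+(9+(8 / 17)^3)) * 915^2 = 58014669150 / 4913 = 11808399.99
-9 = -9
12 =12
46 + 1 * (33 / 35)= 1643 / 35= 46.94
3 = 3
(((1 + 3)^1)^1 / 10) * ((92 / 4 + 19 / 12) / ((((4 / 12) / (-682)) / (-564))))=11347116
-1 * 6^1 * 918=-5508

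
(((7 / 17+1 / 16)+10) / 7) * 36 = 3663 / 68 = 53.87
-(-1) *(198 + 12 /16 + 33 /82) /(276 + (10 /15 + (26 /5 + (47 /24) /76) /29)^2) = 571156546233600 /793607300536481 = 0.72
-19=-19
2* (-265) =-530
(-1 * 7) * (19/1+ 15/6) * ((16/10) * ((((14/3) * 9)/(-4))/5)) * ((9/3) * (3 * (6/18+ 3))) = 75852/5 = 15170.40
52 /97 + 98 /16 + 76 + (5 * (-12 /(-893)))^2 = 51155159705 /618820424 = 82.67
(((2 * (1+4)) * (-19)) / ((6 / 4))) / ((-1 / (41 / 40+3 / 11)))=10849 / 66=164.38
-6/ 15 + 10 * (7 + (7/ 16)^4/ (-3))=34149767/ 491520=69.48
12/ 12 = 1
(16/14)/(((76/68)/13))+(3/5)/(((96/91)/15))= 92885/4256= 21.82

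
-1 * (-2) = 2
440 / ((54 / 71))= 15620 / 27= 578.52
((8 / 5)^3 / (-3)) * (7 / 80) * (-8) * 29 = 51968 / 1875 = 27.72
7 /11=0.64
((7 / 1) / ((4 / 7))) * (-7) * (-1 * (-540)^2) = 25004700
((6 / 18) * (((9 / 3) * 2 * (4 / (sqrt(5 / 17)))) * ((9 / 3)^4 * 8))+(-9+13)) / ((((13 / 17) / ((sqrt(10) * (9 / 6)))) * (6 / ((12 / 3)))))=68 * sqrt(10) / 13+88128 * sqrt(34) / 13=39545.01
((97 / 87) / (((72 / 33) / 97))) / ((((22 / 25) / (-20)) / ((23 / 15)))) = -5410175 / 3132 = -1727.39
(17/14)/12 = 17/168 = 0.10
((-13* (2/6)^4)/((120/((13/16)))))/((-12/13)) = 2197/1866240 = 0.00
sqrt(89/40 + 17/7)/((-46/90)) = -9 * sqrt(91210)/644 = -4.22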